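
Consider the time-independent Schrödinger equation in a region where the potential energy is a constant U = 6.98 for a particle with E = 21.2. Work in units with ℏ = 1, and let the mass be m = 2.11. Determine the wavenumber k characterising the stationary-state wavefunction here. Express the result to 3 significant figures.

With E > U the solution is oscillatory, ψ ∝ e^{±ikx} with k = √(2m(E − U))/ℏ.
k = √(2 × 2.11 × 14.22) = 7.747.

k = 7.75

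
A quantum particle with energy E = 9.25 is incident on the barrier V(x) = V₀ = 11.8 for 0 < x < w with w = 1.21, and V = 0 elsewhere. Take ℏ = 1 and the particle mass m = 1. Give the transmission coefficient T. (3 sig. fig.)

T = 0.0114

Since E < V₀ the interior solution is evanescent with decay constant κ = √(2m(V₀ − E))/ℏ = 2.258.
κw = 2.733, sinh(κw) = 7.654.
The exact tunnelling result is T⁻¹ = 1 + V₀² sinh²(κw) / [4E(V₀ − E)] = 87.45, so T = 0.0114.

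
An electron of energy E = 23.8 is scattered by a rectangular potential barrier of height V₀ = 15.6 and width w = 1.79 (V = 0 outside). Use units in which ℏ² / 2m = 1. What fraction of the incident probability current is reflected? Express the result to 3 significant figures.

E > V₀: inside the barrier k₂ = √(2m(E − V₀))/ℏ = 2.864, k₂w = 5.126.
Matching at both interfaces gives T⁻¹ = 1 + V₀² sin²(k₂w) / [4E(E − V₀)] = 1.261, hence T = 0.793.
R = 1 − T = 0.207.

R = 0.207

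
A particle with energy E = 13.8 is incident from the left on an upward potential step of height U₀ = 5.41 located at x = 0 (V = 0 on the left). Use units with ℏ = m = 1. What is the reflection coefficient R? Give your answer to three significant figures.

R = 0.0153

The wavenumbers are k₁ = √(2mE)/ℏ = 5.254 on the left and k₂ = √(2m(E − U₀))/ℏ = 4.096 on the right.
Matching ψ and ψ′ at x = 0 gives r = (k₁ − k₂)/(k₁ + k₂), so R = r² = 0.01532 and T = 1 − R = 0.9847.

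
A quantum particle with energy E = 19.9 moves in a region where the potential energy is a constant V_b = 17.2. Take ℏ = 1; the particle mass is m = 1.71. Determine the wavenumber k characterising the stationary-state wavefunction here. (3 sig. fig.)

With E > V_b the solution is oscillatory, ψ ∝ e^{±ikx} with k = √(2m(E − V_b))/ℏ.
k = √(2 × 1.71 × 2.7) = 3.039.

k = 3.04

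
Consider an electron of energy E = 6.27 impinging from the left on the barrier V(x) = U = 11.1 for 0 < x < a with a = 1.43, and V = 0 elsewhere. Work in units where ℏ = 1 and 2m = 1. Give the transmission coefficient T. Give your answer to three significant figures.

T = 0.00730

E < U: inside the barrier ψ ∝ e^{±κx} with κ = √(2m(U − E))/ℏ = 2.198.
κa = 3.143, sinh(κa) = 11.56.
The exact tunnelling result is T⁻¹ = 1 + U² sinh²(κa) / [4E(U − E)] = 137.0, so T = 0.00730.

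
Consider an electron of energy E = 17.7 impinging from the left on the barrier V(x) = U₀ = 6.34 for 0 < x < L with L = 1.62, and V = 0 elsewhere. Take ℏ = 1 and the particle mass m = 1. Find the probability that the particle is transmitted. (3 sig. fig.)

T = 0.953

Above the barrier the interior wavenumber is k₂ = √(2m(E − U₀))/ℏ = 4.767, giving phase k₂L = 7.722.
Matching at both interfaces gives T⁻¹ = 1 + U₀² sin²(k₂L) / [4E(E − U₀)] = 1.049, hence T = 0.953.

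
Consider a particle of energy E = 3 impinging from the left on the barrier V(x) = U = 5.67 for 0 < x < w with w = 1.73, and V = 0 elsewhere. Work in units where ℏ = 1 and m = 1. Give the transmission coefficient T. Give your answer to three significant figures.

T = 0.00134

Since E < U the interior solution is evanescent with decay constant κ = √(2m(U − E))/ℏ = 2.311.
κw = 3.998, sinh(κw) = 27.23.
Matching ψ, ψ′ at both faces gives T = [1 + U² sinh²(κw) / (4E(U − E))]⁻¹ = 1/744.9 = 0.00134.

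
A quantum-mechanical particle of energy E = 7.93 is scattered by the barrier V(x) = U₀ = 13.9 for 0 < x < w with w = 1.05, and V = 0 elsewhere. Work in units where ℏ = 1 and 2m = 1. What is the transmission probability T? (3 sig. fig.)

T = 0.0229

Since E < U₀ the interior solution is evanescent with decay constant κ = √(2m(U₀ − E))/ℏ = 2.443.
κw = 2.566, sinh(κw) = 6.465.
Matching ψ, ψ′ at both faces gives T = [1 + U₀² sinh²(κw) / (4E(U₀ − E))]⁻¹ = 1/43.65 = 0.0229.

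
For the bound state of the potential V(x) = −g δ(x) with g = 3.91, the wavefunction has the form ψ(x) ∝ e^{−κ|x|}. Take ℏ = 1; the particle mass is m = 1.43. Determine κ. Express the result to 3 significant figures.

Integrate −(ℏ²/2m)ψ'' − gδ(x)ψ = Eψ from −ε to +ε: the ψ'' term gives ψ'(0⁺) − ψ'(0⁻) and the δ term gives −(2mg/ℏ²)ψ(0).
With ψ ∝ e^{−κ|x|} this yields −2κ = −2mg/ℏ², so κ = mg/ℏ² = 5.591.

κ = 5.59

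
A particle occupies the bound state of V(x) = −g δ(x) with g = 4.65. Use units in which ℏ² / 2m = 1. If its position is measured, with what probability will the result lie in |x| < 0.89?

The normalised bound state is ψ = √κ e^{−κ|x|} with κ = mg/ℏ² = 2.325.
P(|x| < d) = ∫_{−d}^{d} κ e^{−2κ|x|} dx = 1 − e^{−2κd} = 1 − e^{−4.139} = 0.9841.

P = 0.984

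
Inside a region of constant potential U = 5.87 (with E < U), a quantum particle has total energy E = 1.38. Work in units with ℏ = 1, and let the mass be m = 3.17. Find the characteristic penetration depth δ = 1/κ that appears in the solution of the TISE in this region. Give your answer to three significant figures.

δ = 0.187

Since E < U the TISE in this region is ψ'' = κ²ψ with κ = √(2m(U − E))/ℏ.
κ = √(2 × 3.17 × 4.49) = 5.335. The penetration depth is δ = 1/κ = 0.187.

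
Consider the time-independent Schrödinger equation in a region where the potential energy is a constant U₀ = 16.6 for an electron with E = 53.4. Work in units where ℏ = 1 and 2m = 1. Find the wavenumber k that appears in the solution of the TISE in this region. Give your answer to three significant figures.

With E > U₀ the solution is oscillatory, ψ ∝ e^{±ikx} with k = √(2m(E − U₀))/ℏ.
k = √(2 × 0.5 × 36.8) = 6.066.

k = 6.07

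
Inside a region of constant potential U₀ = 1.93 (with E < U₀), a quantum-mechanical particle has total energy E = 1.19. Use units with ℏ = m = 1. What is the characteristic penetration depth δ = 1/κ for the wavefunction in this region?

δ = 0.822

Since E < U₀ the TISE in this region is ψ'' = κ²ψ with κ = √(2m(U₀ − E))/ℏ.
κ = √(2 × 1 × 0.74) = 1.217. The penetration depth is δ = 1/κ = 0.822.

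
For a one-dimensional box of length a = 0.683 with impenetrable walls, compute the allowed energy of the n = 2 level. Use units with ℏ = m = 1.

The infinite-well eigenfunctions ψ_n = √(2/a) sin(nπx/a) vanish at both walls, giving E_n = n²π²ℏ²/(2ma²).
E_2 = 2² × π² / (2 × 1 × 0.683²) = 42.31.

E = 42.3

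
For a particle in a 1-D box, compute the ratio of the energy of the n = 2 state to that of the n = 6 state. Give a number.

E_n = n²π²ℏ²/(2mL²) so the ratio is n₂²/n₁² = 4/36 = 0.111111.

0.111111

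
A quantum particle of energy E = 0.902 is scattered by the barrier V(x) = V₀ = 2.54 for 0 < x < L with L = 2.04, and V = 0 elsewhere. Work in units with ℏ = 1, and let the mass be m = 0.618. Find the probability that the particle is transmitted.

Since E < V₀ the interior solution is evanescent with decay constant κ = √(2m(V₀ − E))/ℏ = 1.423.
κL = 2.903, sinh(κL) = 9.084.
Matching ψ, ψ′ at both faces gives T = [1 + V₀² sinh²(κL) / (4E(V₀ − E))]⁻¹ = 1/91.08 = 0.0110.

T = 0.0110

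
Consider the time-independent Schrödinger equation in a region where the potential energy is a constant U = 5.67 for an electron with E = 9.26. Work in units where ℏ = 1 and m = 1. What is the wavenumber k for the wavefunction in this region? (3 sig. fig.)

With E > U the solution is oscillatory, ψ ∝ e^{±ikx} with k = √(2m(E − U))/ℏ.
k = √(2 × 1 × 3.59) = 2.680.

k = 2.68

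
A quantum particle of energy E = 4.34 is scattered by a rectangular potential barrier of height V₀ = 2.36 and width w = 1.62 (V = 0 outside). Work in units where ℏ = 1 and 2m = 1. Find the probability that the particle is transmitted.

E > V₀: inside the barrier k₂ = √(2m(E − V₀))/ℏ = 1.407, k₂w = 2.280.
T = [1 + V₀² sin²(k₂w) / (4E(E − V₀))]⁻¹ = 1/1.093 = 0.915.

T = 0.915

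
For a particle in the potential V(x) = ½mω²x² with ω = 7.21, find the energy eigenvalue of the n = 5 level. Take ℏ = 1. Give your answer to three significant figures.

E = 39.7

Using E_n = (n + ½)ℏω: E_5 = 5.5 × 7.21 = 39.66.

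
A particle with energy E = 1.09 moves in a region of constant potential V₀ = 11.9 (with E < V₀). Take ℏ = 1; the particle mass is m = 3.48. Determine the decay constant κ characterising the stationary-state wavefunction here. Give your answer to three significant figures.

Since E < V₀ the TISE in this region is ψ'' = κ²ψ with κ = √(2m(V₀ − E))/ℏ.
κ = √(2 × 3.48 × 10.81) = 8.674.

κ = 8.67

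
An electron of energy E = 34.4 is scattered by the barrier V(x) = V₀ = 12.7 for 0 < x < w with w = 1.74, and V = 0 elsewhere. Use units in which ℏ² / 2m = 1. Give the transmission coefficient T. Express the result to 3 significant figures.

E > V₀: inside the barrier k₂ = √(2m(E − V₀))/ℏ = 4.658, k₂w = 8.105.
Matching at both interfaces gives T⁻¹ = 1 + V₀² sin²(k₂w) / [4E(E − V₀)] = 1.051, hence T = 0.952.

T = 0.952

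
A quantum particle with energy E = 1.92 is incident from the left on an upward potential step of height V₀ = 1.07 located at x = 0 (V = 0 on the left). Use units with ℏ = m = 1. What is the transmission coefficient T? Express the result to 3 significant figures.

On each side the TISE gives plane waves with k = √(2m(E − V))/ℏ: k₁ = √(2·1·1.92) = 1.960, k₂ = √(2·1·0.85) = 1.304.
Matching ψ and ψ′ at x = 0 gives r = (k₁ − k₂)/(k₁ + k₂), so R = r² = 0.04038 and T = 1 − R = 0.9596.

T = 0.960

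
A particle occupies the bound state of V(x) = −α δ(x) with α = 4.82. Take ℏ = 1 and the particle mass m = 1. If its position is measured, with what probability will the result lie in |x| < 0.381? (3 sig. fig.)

The normalised bound state is ψ = √κ e^{−κ|x|} with κ = mα/ℏ² = 4.820.
P(|x| < d) = ∫_{−d}^{d} κ e^{−2κ|x|} dx = 1 − e^{−2κd} = 1 − e^{−3.673} = 0.9746.

P = 0.975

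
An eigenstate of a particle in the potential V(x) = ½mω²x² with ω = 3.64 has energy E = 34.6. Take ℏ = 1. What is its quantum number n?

E_n = ℏω(n + ½) ⇒ n = E/(ℏω) − ½ = 34.6/3.64 − 0.5 = 9.005 → n = 9.

n = 9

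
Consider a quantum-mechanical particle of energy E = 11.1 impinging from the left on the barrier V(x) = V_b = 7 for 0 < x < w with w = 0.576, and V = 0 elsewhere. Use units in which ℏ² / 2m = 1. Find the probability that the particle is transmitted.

E > V_b: inside the barrier k₂ = √(2m(E − V_b))/ℏ = 2.025, k₂w = 1.166.
Matching at both interfaces gives T⁻¹ = 1 + V_b² sin²(k₂w) / [4E(E − V_b)] = 1.227, hence T = 0.815.

T = 0.815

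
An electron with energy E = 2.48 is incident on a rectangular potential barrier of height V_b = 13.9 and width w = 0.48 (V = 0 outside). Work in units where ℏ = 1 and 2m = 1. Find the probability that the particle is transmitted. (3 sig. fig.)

T = 0.0901

E < V_b: inside the barrier ψ ∝ e^{±κx} with κ = √(2m(V_b − E))/ℏ = 3.379.
κw = 1.622, sinh(κw) = 2.433.
Matching ψ, ψ′ at both faces gives T = [1 + V_b² sinh²(κw) / (4E(V_b − E))]⁻¹ = 1/11.10 = 0.0901.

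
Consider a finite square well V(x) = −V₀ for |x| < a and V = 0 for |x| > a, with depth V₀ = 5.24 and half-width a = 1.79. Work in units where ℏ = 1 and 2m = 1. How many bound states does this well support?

N = 3

Define the well-strength parameter z₀ = (a/ℏ)√(2mV₀) = 1.79 × √(2·0.5·5.24) = 4.097.
A new bound state (alternating even/odd) appears each time z₀ passes a multiple of π/2, so N = ⌊2z₀/π⌋ + 1 = ⌊2.609⌋ + 1 = 3.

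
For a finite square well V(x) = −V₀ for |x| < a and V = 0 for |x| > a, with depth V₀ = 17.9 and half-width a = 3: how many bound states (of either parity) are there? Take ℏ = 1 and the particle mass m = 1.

N = 12

Define the well-strength parameter z₀ = (a/ℏ)√(2mV₀) = 3 × √(2·1·17.9) = 17.95.
A new bound state (alternating even/odd) appears each time z₀ passes a multiple of π/2, so N = ⌊2z₀/π⌋ + 1 = ⌊11.43⌋ + 1 = 12.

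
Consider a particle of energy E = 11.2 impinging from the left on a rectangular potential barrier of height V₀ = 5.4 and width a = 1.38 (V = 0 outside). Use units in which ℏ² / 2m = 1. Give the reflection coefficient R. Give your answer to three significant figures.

E > V₀: inside the barrier k₂ = √(2m(E − V₀))/ℏ = 2.408, k₂a = 3.323.
T = [1 + V₀² sin²(k₂a) / (4E(E − V₀))]⁻¹ = 1/1.004 = 0.996.
R = 1 − T = 0.00366.

R = 0.00366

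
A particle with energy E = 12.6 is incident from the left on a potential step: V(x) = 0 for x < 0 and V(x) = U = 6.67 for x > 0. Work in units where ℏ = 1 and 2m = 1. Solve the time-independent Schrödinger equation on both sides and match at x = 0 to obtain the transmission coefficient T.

T = 0.965

The wavenumbers are k₁ = √(2mE)/ℏ = 3.550 on the left and k₂ = √(2m(E − U))/ℏ = 2.435 on the right.
Matching ψ and ψ′ at x = 0 gives r = (k₁ − k₂)/(k₁ + k₂), so R = r² = 0.03468 and T = 1 − R = 0.9653.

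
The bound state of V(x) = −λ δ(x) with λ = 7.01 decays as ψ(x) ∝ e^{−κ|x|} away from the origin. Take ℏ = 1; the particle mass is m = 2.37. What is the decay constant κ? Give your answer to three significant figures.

Integrating the TISE across x = 0 gives the cusp condition ψ'(0⁺) − ψ'(0⁻) = −(2mλ/ℏ²)ψ(0).
With ψ ∝ e^{−κ|x|} this yields −2κ = −2mλ/ℏ², so κ = mλ/ℏ² = 16.61.

κ = 16.6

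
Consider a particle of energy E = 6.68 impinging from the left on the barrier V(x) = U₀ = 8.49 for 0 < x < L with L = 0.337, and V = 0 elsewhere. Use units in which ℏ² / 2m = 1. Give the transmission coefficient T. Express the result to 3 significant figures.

T = 0.753

Since E < U₀ the interior solution is evanescent with decay constant κ = √(2m(U₀ − E))/ℏ = 1.345.
κL = 0.4534, sinh(κL) = 0.4691.
The exact tunnelling result is T⁻¹ = 1 + U₀² sinh²(κL) / [4E(U₀ − E)] = 1.328, so T = 0.753.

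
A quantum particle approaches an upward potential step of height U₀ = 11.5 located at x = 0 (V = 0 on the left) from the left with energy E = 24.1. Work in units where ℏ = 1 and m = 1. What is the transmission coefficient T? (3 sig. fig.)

The wavenumbers are k₁ = √(2mE)/ℏ = 6.943 on the left and k₂ = √(2m(E − U₀))/ℏ = 5.020 on the right.
Matching ψ and ψ′ at x = 0 gives r = (k₁ − k₂)/(k₁ + k₂), so R = r² = 0.02583 and T = 1 − R = 0.9742.

T = 0.974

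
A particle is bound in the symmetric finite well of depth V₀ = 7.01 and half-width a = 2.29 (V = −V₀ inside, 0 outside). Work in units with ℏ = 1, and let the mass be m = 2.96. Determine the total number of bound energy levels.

Define the well-strength parameter z₀ = (a/ℏ)√(2mV₀) = 2.29 × √(2·2.96·7.01) = 14.75.
The even/odd transcendental equations gain one root per π/2 in z₀, giving N = 1 + ⌊2z₀/π⌋ = 1 + ⌊9.392⌋ = 10.

N = 10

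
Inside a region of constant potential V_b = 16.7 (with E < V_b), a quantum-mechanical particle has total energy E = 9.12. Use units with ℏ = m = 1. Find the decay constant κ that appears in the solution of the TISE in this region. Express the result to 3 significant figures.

Since E < V_b the TISE in this region is ψ'' = κ²ψ with κ = √(2m(V_b − E))/ℏ.
κ = √(2 × 1 × 7.58) = 3.894.

κ = 3.89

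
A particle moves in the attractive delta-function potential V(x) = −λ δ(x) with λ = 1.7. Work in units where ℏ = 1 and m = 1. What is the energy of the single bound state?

E = -1.45

For x ≠ 0 the bound state is ψ ∝ e^{−κ|x|}; integrating the TISE across the delta gives the cusp condition 2κ = 2mλ/ℏ², so κ = 1.700.
Then E = −ℏ²κ²/(2m) = −mλ²/(2ℏ²) = -1.445.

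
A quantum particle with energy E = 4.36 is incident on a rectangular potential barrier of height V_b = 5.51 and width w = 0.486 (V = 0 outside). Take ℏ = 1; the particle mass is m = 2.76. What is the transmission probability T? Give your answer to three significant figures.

Since E < V_b the interior solution is evanescent with decay constant κ = √(2m(V_b − E))/ℏ = 2.520.
κw = 1.224, sinh(κw) = 1.554.
Matching ψ, ψ′ at both faces gives T = [1 + V_b² sinh²(κw) / (4E(V_b − E))]⁻¹ = 1/4.657 = 0.215.

T = 0.215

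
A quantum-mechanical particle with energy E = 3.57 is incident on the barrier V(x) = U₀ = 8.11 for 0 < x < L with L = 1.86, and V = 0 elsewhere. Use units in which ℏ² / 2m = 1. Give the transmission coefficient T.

E < U₀: inside the barrier ψ ∝ e^{±κx} with κ = √(2m(U₀ − E))/ℏ = 2.131.
κL = 3.963, sinh(κL) = 26.30.
The exact tunnelling result is T⁻¹ = 1 + U₀² sinh²(κL) / [4E(U₀ − E)] = 702.8, so T = 0.00142.

T = 0.00142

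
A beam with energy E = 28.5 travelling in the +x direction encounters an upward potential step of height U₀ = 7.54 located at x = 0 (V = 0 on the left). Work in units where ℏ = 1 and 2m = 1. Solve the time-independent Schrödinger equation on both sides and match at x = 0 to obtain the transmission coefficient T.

T = 0.994

The wavenumbers are k₁ = √(2mE)/ℏ = 5.339 on the left and k₂ = √(2m(E − U₀))/ℏ = 4.578 on the right.
Matching ψ and ψ′ at x = 0 gives r = (k₁ − k₂)/(k₁ + k₂), so R = r² = 0.005878 and T = 1 − R = 0.9941.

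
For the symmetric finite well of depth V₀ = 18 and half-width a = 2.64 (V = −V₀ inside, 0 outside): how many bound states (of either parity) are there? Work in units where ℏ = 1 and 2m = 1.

N = 8

The dimensionless depth is z₀ = a√(2mV₀)/ℏ = 2.64 × √(18.00) = 11.20.
A new bound state (alternating even/odd) appears each time z₀ passes a multiple of π/2, so N = ⌊2z₀/π⌋ + 1 = ⌊7.131⌋ + 1 = 8.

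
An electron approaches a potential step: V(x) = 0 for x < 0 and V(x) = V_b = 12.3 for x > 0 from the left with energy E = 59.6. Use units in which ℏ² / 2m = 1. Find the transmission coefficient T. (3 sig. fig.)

T = 0.997

The wavenumbers are k₁ = √(2mE)/ℏ = 7.720 on the left and k₂ = √(2m(E − V_b))/ℏ = 6.877 on the right.
Continuity of ψ and ψ′ at the step yields the reflection amplitude r = (k₁ − k₂)/(k₁ + k₂) = 0.05772; thus R = |r|² = 0.003332, T = 0.9967.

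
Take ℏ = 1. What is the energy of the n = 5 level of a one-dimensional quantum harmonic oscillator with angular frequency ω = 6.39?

Using E_n = (n + ½)ℏω: E_5 = 5.5 × 6.39 = 35.15.

E = 35.1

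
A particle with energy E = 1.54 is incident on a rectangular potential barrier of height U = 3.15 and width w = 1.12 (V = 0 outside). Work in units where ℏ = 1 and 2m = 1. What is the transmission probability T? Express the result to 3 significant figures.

T = 0.208

E < U: inside the barrier ψ ∝ e^{±κx} with κ = √(2m(U − E))/ℏ = 1.269.
κw = 1.421, sinh(κw) = 1.950.
The exact tunnelling result is T⁻¹ = 1 + U² sinh²(κw) / [4E(U − E)] = 4.805, so T = 0.208.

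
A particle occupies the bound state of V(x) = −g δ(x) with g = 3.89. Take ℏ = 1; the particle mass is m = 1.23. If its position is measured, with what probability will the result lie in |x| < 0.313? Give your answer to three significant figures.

P = 0.950

The normalised bound state is ψ = √κ e^{−κ|x|} with κ = mg/ℏ² = 4.785.
P(|x| < d) = ∫_{−d}^{d} κ e^{−2κ|x|} dx = 1 − e^{−2κd} = 1 − e^{−2.995} = 0.9500.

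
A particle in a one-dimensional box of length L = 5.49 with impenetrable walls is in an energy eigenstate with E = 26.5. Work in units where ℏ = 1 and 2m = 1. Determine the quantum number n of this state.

For an infinite well E_n = n²π²ℏ²/(2mL²), so n = (L/πℏ)√(2mE).
n = (5.49/π) × √(2 × 0.5 × 26.5) = 8.996 → n = 9.

n = 9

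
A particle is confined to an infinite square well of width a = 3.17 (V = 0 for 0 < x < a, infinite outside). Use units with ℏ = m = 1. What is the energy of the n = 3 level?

E = 4.42

The infinite-well eigenfunctions ψ_n = √(2/a) sin(nπx/a) vanish at both walls, giving E_n = n²π²ℏ²/(2ma²).
E_3 = 3² × π² / (2 × 1 × 3.17²) = 4.420.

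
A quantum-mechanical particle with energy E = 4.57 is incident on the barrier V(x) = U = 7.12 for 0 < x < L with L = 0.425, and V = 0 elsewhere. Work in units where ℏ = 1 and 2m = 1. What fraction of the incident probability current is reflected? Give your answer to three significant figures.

Since E < U the interior solution is evanescent with decay constant κ = √(2m(U − E))/ℏ = 1.597.
κL = 0.6787, sinh(κL) = 0.7320.
Matching ψ, ψ′ at both faces gives T = [1 + U² sinh²(κL) / (4E(U − E))]⁻¹ = 1/1.583 = 0.632.
R = 1 − T = 0.368.

R = 0.368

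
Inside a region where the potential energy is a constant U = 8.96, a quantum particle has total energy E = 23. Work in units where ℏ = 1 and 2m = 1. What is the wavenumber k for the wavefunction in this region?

With E > U the solution is oscillatory, ψ ∝ e^{±ikx} with k = √(2m(E − U))/ℏ.
k = √(2 × 0.5 × 14.04) = 3.747.

k = 3.75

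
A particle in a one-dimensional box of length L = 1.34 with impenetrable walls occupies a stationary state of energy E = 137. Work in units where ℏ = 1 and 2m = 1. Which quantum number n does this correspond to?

n = 5

From E_n = n²π²ℏ²/(2mL²) invert to n = √(2mL²E)/(πℏ).
n = (1.34/π) × √(2 × 0.5 × 137) = 4.992 → n = 5.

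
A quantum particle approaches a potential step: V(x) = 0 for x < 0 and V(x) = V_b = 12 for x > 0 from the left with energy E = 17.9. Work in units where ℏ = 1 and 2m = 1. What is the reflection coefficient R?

R = 0.0732

The wavenumbers are k₁ = √(2mE)/ℏ = 4.231 on the left and k₂ = √(2m(E − V_b))/ℏ = 2.429 on the right.
Matching ψ and ψ′ at x = 0 gives r = (k₁ − k₂)/(k₁ + k₂), so R = r² = 0.07320 and T = 1 − R = 0.9268.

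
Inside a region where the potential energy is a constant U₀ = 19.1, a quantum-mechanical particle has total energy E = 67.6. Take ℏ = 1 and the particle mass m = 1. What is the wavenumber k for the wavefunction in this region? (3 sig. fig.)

With E > U₀ the solution is oscillatory, ψ ∝ e^{±ikx} with k = √(2m(E − U₀))/ℏ.
k = √(2 × 1 × 48.5) = 9.849.

k = 9.85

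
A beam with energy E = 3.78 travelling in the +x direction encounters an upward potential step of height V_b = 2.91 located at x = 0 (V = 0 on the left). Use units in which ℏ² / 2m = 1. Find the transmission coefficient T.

T = 0.876

On each side the TISE gives plane waves with k = √(2m(E − V))/ℏ: k₁ = √(2·½·3.78) = 1.944, k₂ = √(2·½·0.87) = 0.9327.
Matching ψ and ψ′ at x = 0 gives r = (k₁ − k₂)/(k₁ + k₂), so R = r² = 0.1236 and T = 1 − R = 0.8764.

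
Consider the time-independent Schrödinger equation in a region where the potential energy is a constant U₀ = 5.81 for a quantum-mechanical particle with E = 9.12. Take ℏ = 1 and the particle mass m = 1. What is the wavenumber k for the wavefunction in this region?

k = 2.57

With E > U₀ the solution is oscillatory, ψ ∝ e^{±ikx} with k = √(2m(E − U₀))/ℏ.
k = √(2 × 1 × 3.31) = 2.573.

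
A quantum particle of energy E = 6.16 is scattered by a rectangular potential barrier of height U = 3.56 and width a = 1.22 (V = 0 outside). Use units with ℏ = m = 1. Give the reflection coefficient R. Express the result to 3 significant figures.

R = 0.0239

Above the barrier the interior wavenumber is k₂ = √(2m(E − U))/ℏ = 2.280, giving phase k₂a = 2.782.
T = [1 + U² sin²(k₂a) / (4E(E − U))]⁻¹ = 1/1.024 = 0.976.
R = 1 − T = 0.0239.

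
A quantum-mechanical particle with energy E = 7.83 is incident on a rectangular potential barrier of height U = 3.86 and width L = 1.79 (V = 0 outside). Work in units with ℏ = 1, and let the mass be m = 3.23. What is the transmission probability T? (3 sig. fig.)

E > U: inside the barrier k₂ = √(2m(E − U))/ℏ = 5.064, k₂L = 9.065.
T = [1 + U² sin²(k₂L) / (4E(E − U))]⁻¹ = 1/1.015 = 0.985.

T = 0.985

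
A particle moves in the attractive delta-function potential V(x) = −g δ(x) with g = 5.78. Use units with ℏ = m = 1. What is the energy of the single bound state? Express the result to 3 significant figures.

E = -16.7

The bound state is ψ(x) = √κ e^{−κ|x|}. The derivative jump ψ'(0⁺) − ψ'(0⁻) = −(2mg/ℏ²)ψ(0) fixes κ = mg/ℏ² = 5.780.
Then E = −ℏ²κ²/(2m) = −mg²/(2ℏ²) = -16.70.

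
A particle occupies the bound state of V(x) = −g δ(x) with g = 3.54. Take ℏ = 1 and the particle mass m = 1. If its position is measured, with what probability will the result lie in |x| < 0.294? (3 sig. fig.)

P = 0.875

The normalised bound state is ψ = √κ e^{−κ|x|} with κ = mg/ℏ² = 3.540.
P(|x| < d) = ∫_{−d}^{d} κ e^{−2κ|x|} dx = 1 − e^{−2κd} = 1 − e^{−2.082} = 0.8753.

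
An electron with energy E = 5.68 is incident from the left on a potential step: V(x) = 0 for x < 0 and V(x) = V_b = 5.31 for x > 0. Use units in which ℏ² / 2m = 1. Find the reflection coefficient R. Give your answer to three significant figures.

R = 0.352

The wavenumbers are k₁ = √(2mE)/ℏ = 2.383 on the left and k₂ = √(2m(E − V_b))/ℏ = 0.6083 on the right.
Continuity of ψ and ψ′ at the step yields the reflection amplitude r = (k₁ − k₂)/(k₁ + k₂) = 0.5933; thus R = |r|² = 0.3520, T = 0.6480.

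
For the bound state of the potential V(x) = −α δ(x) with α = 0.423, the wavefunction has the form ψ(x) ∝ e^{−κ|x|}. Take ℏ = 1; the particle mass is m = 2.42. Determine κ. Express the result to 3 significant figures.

Integrating the TISE across x = 0 gives the cusp condition ψ'(0⁺) − ψ'(0⁻) = −(2mα/ℏ²)ψ(0).
With ψ ∝ e^{−κ|x|} this yields −2κ = −2mα/ℏ², so κ = mα/ℏ² = 1.024.

κ = 1.02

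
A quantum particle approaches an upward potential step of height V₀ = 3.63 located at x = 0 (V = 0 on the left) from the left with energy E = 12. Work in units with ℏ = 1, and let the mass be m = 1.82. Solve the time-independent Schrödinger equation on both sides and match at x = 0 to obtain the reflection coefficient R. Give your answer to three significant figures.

R = 0.00807

The wavenumbers are k₁ = √(2mE)/ℏ = 6.609 on the left and k₂ = √(2m(E − V₀))/ℏ = 5.520 on the right.
Matching ψ and ψ′ at x = 0 gives r = (k₁ − k₂)/(k₁ + k₂), so R = r² = 0.008068 and T = 1 − R = 0.9919.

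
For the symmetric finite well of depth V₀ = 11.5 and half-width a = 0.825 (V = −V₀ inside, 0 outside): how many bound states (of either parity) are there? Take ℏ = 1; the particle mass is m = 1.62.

N = 4

Define the well-strength parameter z₀ = (a/ℏ)√(2mV₀) = 0.825 × √(2·1.62·11.5) = 5.036.
A new bound state (alternating even/odd) appears each time z₀ passes a multiple of π/2, so N = ⌊2z₀/π⌋ + 1 = ⌊3.206⌋ + 1 = 4.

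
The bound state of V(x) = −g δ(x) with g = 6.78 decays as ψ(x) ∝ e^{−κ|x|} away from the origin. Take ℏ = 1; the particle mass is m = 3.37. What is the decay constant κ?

Integrate −(ℏ²/2m)ψ'' − gδ(x)ψ = Eψ from −ε to +ε: the ψ'' term gives ψ'(0⁺) − ψ'(0⁻) and the δ term gives −(2mg/ℏ²)ψ(0).
With ψ ∝ e^{−κ|x|} this yields −2κ = −2mg/ℏ², so κ = mg/ℏ² = 22.85.

κ = 22.8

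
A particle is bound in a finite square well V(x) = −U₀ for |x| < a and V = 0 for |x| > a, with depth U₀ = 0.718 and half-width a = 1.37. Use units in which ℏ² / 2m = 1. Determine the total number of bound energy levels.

N = 1

Define the well-strength parameter z₀ = (a/ℏ)√(2mU₀) = 1.37 × √(2·0.5·0.718) = 1.161.
A new bound state (alternating even/odd) appears each time z₀ passes a multiple of π/2, so N = ⌊2z₀/π⌋ + 1 = ⌊0.7390⌋ + 1 = 1.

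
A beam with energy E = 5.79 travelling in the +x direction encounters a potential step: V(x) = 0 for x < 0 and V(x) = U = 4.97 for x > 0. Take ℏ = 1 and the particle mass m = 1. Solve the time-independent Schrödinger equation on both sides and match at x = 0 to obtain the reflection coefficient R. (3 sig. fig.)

On each side the TISE gives plane waves with k = √(2m(E − V))/ℏ: k₁ = √(2·1·5.79) = 3.403, k₂ = √(2·1·0.82) = 1.281.
Continuity of ψ and ψ′ at the step yields the reflection amplitude r = (k₁ − k₂)/(k₁ + k₂) = 0.4531; thus R = |r|² = 0.2053, T = 0.7947.

R = 0.205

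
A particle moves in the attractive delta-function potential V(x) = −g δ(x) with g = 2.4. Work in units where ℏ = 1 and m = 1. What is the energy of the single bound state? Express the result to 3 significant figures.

The bound state is ψ(x) = √κ e^{−κ|x|}. The derivative jump ψ'(0⁺) − ψ'(0⁻) = −(2mg/ℏ²)ψ(0) fixes κ = mg/ℏ² = 2.400.
Then E = −ℏ²κ²/(2m) = −mg²/(2ℏ²) = -2.880.

E = -2.88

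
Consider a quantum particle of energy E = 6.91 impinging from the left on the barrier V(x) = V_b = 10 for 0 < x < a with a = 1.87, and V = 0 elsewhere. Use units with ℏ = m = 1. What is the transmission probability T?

T = 0.000313

Since E < V_b the interior solution is evanescent with decay constant κ = √(2m(V_b − E))/ℏ = 2.486.
κa = 4.649, sinh(κa) = 52.22.
The exact tunnelling result is T⁻¹ = 1 + V_b² sinh²(κa) / [4E(V_b − E)] = 3194, so T = 0.000313.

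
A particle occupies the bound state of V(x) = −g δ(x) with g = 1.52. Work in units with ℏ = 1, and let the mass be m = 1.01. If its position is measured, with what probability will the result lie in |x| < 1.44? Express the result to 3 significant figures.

The normalised bound state is ψ = √κ e^{−κ|x|} with κ = mg/ℏ² = 1.535.
P(|x| < d) = ∫_{−d}^{d} κ e^{−2κ|x|} dx = 1 − e^{−2κd} = 1 − e^{−4.421} = 0.9880.

P = 0.988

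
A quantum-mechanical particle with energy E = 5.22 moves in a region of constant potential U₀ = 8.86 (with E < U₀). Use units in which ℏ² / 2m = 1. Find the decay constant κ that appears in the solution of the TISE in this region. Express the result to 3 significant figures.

Since E < U₀ the TISE in this region is ψ'' = κ²ψ with κ = √(2m(U₀ − E))/ℏ.
κ = √(2 × 0.5 × 3.64) = 1.908.

κ = 1.91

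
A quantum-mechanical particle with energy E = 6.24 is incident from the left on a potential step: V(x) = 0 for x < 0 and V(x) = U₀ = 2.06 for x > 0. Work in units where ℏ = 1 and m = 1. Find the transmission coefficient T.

T = 0.990

On each side the TISE gives plane waves with k = √(2m(E − V))/ℏ: k₁ = √(2·1·6.24) = 3.533, k₂ = √(2·1·4.18) = 2.891.
Matching ψ and ψ′ at x = 0 gives r = (k₁ − k₂)/(k₁ + k₂), so R = r² = 0.009967 and T = 1 − R = 0.9900.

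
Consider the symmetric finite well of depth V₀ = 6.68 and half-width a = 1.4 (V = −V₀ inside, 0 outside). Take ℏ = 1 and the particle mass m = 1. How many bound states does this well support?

The dimensionless depth is z₀ = a√(2mV₀)/ℏ = 1.4 × √(13.36) = 5.117.
A new bound state (alternating even/odd) appears each time z₀ passes a multiple of π/2, so N = ⌊2z₀/π⌋ + 1 = ⌊3.258⌋ + 1 = 4.

N = 4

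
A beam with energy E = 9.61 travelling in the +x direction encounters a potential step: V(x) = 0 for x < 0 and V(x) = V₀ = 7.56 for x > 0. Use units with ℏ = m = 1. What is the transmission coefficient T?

The wavenumbers are k₁ = √(2mE)/ℏ = 4.384 on the left and k₂ = √(2m(E − V₀))/ℏ = 2.025 on the right.
Continuity of ψ and ψ′ at the step yields the reflection amplitude r = (k₁ − k₂)/(k₁ + k₂) = 0.3681; thus R = |r|² = 0.1355, T = 0.8645.

T = 0.864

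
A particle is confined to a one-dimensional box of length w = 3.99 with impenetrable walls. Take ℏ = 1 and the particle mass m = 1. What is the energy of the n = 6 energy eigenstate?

The infinite-well eigenfunctions ψ_n = √(2/w) sin(nπx/w) vanish at both walls, giving E_n = n²π²ℏ²/(2mw²).
E_6 = 6² × π² / (2 × 1 × 3.99²) = 11.16.

E = 11.2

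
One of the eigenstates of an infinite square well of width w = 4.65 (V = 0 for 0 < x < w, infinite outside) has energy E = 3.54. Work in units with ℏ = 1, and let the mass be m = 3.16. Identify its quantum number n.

n = 7

For an infinite well E_n = n²π²ℏ²/(2mw²), so n = (w/πℏ)√(2mE).
n = (4.65/π) × √(2 × 3.16 × 3.54) = 7.001 → n = 7.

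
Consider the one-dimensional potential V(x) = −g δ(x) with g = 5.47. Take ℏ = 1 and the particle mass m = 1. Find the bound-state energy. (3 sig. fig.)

E = -15.0

For x ≠ 0 the bound state is ψ ∝ e^{−κ|x|}; integrating the TISE across the delta gives the cusp condition 2κ = 2mg/ℏ², so κ = 5.470.
Then E = −ℏ²κ²/(2m) = −mg²/(2ℏ²) = -14.96.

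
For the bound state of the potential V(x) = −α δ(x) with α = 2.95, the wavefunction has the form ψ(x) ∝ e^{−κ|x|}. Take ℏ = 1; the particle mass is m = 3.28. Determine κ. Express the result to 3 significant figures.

κ = 9.68

Integrate −(ℏ²/2m)ψ'' − αδ(x)ψ = Eψ from −ε to +ε: the ψ'' term gives ψ'(0⁺) − ψ'(0⁻) and the δ term gives −(2mα/ℏ²)ψ(0).
With ψ ∝ e^{−κ|x|} this yields −2κ = −2mα/ℏ², so κ = mα/ℏ² = 9.676.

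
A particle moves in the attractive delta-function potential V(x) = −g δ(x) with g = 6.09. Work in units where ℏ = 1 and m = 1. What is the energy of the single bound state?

For x ≠ 0 the bound state is ψ ∝ e^{−κ|x|}; integrating the TISE across the delta gives the cusp condition 2κ = 2mg/ℏ², so κ = 6.090.
Then E = −ℏ²κ²/(2m) = −mg²/(2ℏ²) = -18.54.

E = -18.5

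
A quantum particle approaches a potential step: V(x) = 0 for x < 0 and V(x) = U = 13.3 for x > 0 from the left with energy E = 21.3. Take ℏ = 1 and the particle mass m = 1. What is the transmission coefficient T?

The wavenumbers are k₁ = √(2mE)/ℏ = 6.527 on the left and k₂ = √(2m(E − U))/ℏ = 4.000 on the right.
Continuity of ψ and ψ′ at the step yields the reflection amplitude r = (k₁ − k₂)/(k₁ + k₂) = 0.2400; thus R = |r|² = 0.05762, T = 0.9424.

T = 0.942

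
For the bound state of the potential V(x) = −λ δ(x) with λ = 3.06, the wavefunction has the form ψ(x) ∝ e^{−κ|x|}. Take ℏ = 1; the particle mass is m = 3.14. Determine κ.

κ = 9.61

Integrate −(ℏ²/2m)ψ'' − λδ(x)ψ = Eψ from −ε to +ε: the ψ'' term gives ψ'(0⁺) − ψ'(0⁻) and the δ term gives −(2mλ/ℏ²)ψ(0).
With ψ ∝ e^{−κ|x|} this yields −2κ = −2mλ/ℏ², so κ = mλ/ℏ² = 9.608.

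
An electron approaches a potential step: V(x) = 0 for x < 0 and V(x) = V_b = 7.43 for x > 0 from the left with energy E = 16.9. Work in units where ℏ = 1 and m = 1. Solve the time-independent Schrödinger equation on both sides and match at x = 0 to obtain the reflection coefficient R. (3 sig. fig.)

On each side the TISE gives plane waves with k = √(2m(E − V))/ℏ: k₁ = √(2·1·16.9) = 5.814, k₂ = √(2·1·9.47) = 4.352.
Matching ψ and ψ′ at x = 0 gives r = (k₁ − k₂)/(k₁ + k₂), so R = r² = 0.02068 and T = 1 − R = 0.9793.

R = 0.0207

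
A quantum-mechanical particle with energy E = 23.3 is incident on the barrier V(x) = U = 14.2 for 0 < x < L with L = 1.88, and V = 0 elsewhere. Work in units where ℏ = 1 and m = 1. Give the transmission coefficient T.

T = 0.812

E > U: inside the barrier k₂ = √(2m(E − U))/ℏ = 4.266, k₂L = 8.020.
Matching at both interfaces gives T⁻¹ = 1 + U² sin²(k₂L) / [4E(E − U)] = 1.231, hence T = 0.812.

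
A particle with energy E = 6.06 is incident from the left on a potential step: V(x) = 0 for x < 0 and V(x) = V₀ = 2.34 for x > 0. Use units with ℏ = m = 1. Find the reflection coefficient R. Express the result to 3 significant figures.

R = 0.0147

On each side the TISE gives plane waves with k = √(2m(E − V))/ℏ: k₁ = √(2·1·6.06) = 3.481, k₂ = √(2·1·3.72) = 2.728.
Continuity of ψ and ψ′ at the step yields the reflection amplitude r = (k₁ − k₂)/(k₁ + k₂) = 0.1214; thus R = |r|² = 0.01474, T = 0.9853.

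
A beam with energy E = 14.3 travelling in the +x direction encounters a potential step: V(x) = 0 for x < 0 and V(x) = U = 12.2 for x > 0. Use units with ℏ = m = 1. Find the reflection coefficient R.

R = 0.199

The wavenumbers are k₁ = √(2mE)/ℏ = 5.348 on the left and k₂ = √(2m(E − U))/ℏ = 2.049 on the right.
Continuity of ψ and ψ′ at the step yields the reflection amplitude r = (k₁ − k₂)/(k₁ + k₂) = 0.4459; thus R = |r|² = 0.1988, T = 0.8012.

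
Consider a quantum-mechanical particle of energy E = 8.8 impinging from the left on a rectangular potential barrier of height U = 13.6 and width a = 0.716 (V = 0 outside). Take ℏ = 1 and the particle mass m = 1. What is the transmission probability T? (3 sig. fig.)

T = 0.0424

E < U: inside the barrier ψ ∝ e^{±κx} with κ = √(2m(U − E))/ℏ = 3.098.
κa = 2.218, sinh(κa) = 4.542.
The exact tunnelling result is T⁻¹ = 1 + U² sinh²(κa) / [4E(U − E)] = 23.58, so T = 0.0424.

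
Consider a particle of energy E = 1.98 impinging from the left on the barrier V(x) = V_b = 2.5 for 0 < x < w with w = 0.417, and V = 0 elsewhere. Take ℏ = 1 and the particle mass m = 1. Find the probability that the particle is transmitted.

E < V_b: inside the barrier ψ ∝ e^{±κx} with κ = √(2m(V_b − E))/ℏ = 1.020.
κw = 0.4253, sinh(κw) = 0.4382.
The exact tunnelling result is T⁻¹ = 1 + V_b² sinh²(κw) / [4E(V_b − E)] = 1.291, so T = 0.774.

T = 0.774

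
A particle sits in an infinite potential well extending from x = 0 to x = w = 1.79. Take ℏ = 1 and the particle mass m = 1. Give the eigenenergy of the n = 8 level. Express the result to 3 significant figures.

The infinite-well eigenfunctions ψ_n = √(2/w) sin(nπx/w) vanish at both walls, giving E_n = n²π²ℏ²/(2mw²).
E_8 = 8² × π² / (2 × 1 × 1.79²) = 98.57.

E = 98.6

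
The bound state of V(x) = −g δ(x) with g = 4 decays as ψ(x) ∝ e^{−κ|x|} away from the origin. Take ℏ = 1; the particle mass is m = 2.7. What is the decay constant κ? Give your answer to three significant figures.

Integrating the TISE across x = 0 gives the cusp condition ψ'(0⁺) − ψ'(0⁻) = −(2mg/ℏ²)ψ(0).
With ψ ∝ e^{−κ|x|} this yields −2κ = −2mg/ℏ², so κ = mg/ℏ² = 10.80.

κ = 10.8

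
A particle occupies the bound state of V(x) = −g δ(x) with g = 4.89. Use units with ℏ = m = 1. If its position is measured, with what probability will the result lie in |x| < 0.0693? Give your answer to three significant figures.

The normalised bound state is ψ = √κ e^{−κ|x|} with κ = mg/ℏ² = 4.890.
P(|x| < d) = ∫_{−d}^{d} κ e^{−2κ|x|} dx = 1 − e^{−2κd} = 1 − e^{−0.6778} = 0.4922.

P = 0.492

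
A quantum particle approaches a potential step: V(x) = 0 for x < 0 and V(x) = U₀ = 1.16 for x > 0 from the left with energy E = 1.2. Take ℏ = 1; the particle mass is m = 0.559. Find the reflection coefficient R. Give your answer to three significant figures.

The wavenumbers are k₁ = √(2mE)/ℏ = 1.158 on the left and k₂ = √(2m(E − U₀))/ℏ = 0.2115 on the right.
Matching ψ and ψ′ at x = 0 gives r = (k₁ − k₂)/(k₁ + k₂), so R = r² = 0.4778 and T = 1 − R = 0.5222.

R = 0.478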